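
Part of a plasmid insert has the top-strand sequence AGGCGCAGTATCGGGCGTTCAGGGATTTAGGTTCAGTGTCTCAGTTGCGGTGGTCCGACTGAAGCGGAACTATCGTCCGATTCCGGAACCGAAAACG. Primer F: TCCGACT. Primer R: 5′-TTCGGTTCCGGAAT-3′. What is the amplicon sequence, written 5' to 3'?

5'-TCCGACTGAAGCGGAACTATCGTCCGATTCCGGAACCGAA-3'

Forward primer TCCGACT is found on the top strand at positions 54–60.
The reverse primer's reverse complement is ATTCCGGAACCGAA, which matches the template at positions 80–93.
The product is the template from position 54 through 93 (40 bp).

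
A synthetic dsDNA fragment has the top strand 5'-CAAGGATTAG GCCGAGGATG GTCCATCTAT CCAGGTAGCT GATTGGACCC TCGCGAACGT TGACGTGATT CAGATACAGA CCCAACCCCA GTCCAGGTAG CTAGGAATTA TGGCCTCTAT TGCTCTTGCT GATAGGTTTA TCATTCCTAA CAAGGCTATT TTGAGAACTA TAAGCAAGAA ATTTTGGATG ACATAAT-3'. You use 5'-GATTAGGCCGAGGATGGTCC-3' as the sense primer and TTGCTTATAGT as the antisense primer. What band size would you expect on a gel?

173 bp

Forward primer GATTAGGCCGAGGATGGTCC is found on the top strand at positions 5–24.
Reverse complement of the reverse primer: ACTATAAGCAA. This occurs on the top strand at positions 167–177.
The product runs from position 5 to position 177, so its length is 177 − 5 + 1 = 173 bp.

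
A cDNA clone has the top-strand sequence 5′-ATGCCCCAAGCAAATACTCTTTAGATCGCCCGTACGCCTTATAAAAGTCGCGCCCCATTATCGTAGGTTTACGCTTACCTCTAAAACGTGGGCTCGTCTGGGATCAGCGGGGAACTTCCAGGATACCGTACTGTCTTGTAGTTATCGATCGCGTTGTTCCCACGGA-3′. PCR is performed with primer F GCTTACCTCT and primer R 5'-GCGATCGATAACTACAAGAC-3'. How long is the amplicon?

Scanning the template, GCTTACCTCT occurs at positions 73–82; this primer anneals to the bottom strand there with its 3' end pointing downstream.
Taking the reverse complement of GCGATCGATAACTACAAGAC gives GTCTTGTAGTTATCGATCGC, found at positions 133–152 on the template; the primer anneals here to the top strand with its 3' end pointing upstream.
Amplicon spans positions 73–152: 80 bp.

80 bp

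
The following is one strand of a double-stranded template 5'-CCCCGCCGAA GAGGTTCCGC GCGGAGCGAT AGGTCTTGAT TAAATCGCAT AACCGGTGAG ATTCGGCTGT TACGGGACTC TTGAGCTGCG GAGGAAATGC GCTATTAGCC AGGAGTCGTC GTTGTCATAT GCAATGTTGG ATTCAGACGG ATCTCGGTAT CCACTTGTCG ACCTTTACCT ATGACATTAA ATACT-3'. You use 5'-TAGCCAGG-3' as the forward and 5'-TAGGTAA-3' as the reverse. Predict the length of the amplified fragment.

76 bp

Forward primer TAGCCAGG is found on the top strand at positions 106–113.
Reverse complement of the reverse primer: TTACCTA. This occurs on the top strand at positions 175–181.
The product runs from position 106 to position 181, so its length is 181 − 106 + 1 = 76 bp.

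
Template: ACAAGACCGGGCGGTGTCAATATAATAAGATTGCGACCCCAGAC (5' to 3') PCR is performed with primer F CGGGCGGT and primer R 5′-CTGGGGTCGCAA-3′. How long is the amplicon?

35 bp

Scanning the template, CGGGCGGT occurs at positions 8–15; this primer anneals to the bottom strand there with its 3' end pointing downstream.
The reverse primer's reverse complement is TTGCGACCCCAG, which matches the template at positions 31–42.
Product length = (reverse-primer end) − (forward-primer start) + 1 = 42 − 8 + 1 = 35 bp.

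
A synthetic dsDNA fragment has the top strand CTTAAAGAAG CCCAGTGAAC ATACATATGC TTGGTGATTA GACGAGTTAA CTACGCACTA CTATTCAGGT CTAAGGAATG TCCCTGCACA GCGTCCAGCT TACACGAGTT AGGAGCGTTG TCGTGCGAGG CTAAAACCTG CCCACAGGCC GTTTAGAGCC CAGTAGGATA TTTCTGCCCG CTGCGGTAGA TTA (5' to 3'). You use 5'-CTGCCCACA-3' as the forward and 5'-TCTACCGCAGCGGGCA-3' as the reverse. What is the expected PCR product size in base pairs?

The forward primer matches the template at positions 138–146.
Reverse complement of the reverse primer: TGCCCGCTGCGGTAGA. This occurs on the top strand at positions 175–190.
The product runs from position 138 to position 190, so its length is 190 − 138 + 1 = 53 bp.

53 bp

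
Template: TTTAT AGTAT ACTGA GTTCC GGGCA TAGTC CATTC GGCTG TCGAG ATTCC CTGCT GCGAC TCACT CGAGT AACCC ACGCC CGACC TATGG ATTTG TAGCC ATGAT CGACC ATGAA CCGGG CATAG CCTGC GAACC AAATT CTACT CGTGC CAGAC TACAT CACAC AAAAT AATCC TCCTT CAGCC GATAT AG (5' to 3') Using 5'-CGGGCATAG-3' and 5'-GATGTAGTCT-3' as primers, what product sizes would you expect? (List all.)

The forward primer CGGGCATAG matches the top strand at positions 20–28, 117–125.
The reverse primer's reverse complement is AGACTACATC, matching at positions 152–161.
Each forward site pairs with the reverse site to give a product ending at position 161: sizes 142, 45 bp.

142 bp, 45 bp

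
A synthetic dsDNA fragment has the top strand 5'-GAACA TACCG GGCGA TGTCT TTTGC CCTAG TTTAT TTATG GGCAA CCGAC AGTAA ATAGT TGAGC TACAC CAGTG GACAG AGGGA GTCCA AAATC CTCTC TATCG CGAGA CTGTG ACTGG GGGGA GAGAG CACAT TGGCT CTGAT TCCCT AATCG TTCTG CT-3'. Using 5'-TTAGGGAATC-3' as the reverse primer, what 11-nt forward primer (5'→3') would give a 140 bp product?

5'-CGATGTCTTTT-3'

The reverse primer's reverse complement GATTCCCTAA matches the template at positions 143–152, so the product ends at position 152.
A 140 bp product then starts at position 152 − 140 + 1 = 13.
The forward primer is identical to the top strand there: CGATGTCTTTT.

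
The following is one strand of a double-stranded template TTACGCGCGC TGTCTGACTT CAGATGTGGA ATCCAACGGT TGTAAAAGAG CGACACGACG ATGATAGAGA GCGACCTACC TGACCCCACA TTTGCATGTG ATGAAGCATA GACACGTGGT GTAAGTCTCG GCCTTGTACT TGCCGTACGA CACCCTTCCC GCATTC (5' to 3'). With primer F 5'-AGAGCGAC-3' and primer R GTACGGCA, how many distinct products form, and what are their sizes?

The forward primer AGAGCGAC matches the top strand at positions 47–54, 68–75.
The reverse primer's reverse complement is TGCCGTAC, matching at positions 141–148.
Each forward site pairs with the reverse site to give a product ending at position 148: sizes 102, 81 bp.

Two products: 102 bp, 81 bp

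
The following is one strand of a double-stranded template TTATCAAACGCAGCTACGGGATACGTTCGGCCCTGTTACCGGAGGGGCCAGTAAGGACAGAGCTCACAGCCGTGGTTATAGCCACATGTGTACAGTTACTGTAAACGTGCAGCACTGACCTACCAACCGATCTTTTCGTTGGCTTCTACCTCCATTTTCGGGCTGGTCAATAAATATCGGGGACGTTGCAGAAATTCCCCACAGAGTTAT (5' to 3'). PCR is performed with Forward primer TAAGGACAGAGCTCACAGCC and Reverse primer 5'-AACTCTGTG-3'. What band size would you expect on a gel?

157 bp

Forward primer TAAGGACAGAGCTCACAGCC is found on the top strand at positions 52–71.
The reverse primer's reverse complement is CACAGAGTT, which matches the template at positions 200–208.
The product runs from position 52 to position 208, so its length is 208 − 52 + 1 = 157 bp.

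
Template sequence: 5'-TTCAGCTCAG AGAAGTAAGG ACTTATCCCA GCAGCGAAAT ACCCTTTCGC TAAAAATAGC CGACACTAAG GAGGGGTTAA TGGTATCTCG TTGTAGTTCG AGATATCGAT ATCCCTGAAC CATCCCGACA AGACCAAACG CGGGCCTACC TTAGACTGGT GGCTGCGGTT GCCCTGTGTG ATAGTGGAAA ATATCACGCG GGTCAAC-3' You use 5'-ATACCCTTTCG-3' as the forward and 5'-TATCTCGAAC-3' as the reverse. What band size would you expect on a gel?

67 bp

Forward primer ATACCCTTTCG is found on the top strand at positions 39–49.
Taking the reverse complement of TATCTCGAAC gives GTTCGAGATA, found at positions 96–105 on the template; the primer anneals here to the top strand with its 3' end pointing upstream.
Amplicon spans positions 39–105: 67 bp.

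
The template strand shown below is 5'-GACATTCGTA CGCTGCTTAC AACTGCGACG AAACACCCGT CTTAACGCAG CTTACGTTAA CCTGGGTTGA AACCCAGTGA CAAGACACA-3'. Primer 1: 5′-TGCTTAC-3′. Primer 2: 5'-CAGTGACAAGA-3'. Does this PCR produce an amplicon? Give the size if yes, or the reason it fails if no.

No product — both primers anneal to the same strand and extend in the same direction.

Primer 1 (TGCTTAC) matches the top strand at positions 14–20 (3' end points downstream).
Primer 2 (CAGTGACAAGA) also matches the top strand directly, at positions 75–85 — its reverse complement TCTTGTCACTG is not present.
Both primers anneal to the bottom strand with 3' ends pointing the same way, so neither can prime synthesis back toward the other.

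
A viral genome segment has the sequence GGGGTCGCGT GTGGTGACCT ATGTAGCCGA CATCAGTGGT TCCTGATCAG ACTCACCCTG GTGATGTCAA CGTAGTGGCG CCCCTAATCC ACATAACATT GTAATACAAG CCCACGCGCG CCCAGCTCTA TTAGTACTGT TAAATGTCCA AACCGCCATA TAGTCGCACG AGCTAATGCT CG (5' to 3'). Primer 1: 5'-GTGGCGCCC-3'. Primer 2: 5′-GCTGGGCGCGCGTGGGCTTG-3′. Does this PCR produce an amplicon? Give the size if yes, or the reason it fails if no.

Primer 1 (GTGGCGCCC) matches the top strand at positions 75–83; it acts as a forward primer.
Primer 2's reverse complement is CAAGCCCACGCGCGCCCAGC, matching the top strand at positions 107–126; it acts as a reverse primer.
The 3' ends face each other across positions 75–126, giving a 52 bp product.

Yes — a 52 bp product.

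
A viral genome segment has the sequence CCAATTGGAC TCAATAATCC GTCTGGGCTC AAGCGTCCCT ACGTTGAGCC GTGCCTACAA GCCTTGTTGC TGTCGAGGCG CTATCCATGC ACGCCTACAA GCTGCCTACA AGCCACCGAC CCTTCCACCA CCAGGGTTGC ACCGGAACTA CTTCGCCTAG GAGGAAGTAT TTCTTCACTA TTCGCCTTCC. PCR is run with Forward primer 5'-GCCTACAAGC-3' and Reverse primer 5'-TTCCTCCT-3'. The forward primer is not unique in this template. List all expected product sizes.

The forward primer GCCTACAAGC matches the top strand at positions 53–62, 93–102, 104–113.
The reverse primer's reverse complement is AGGAGGAA, matching at positions 159–166.
Each forward site pairs with the reverse site to give a product ending at position 166: sizes 114, 74, 63 bp.

114 bp, 74 bp, 63 bp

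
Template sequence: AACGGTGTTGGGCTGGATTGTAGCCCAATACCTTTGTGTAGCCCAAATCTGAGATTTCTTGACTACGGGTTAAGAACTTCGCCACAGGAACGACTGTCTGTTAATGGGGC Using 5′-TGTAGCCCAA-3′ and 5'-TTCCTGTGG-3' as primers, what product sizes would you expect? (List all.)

The forward primer TGTAGCCCAA matches the top strand at positions 19–28, 37–46.
The reverse primer's reverse complement is CCACAGGAA, matching at positions 82–90.
Each forward site pairs with the reverse site to give a product ending at position 90: sizes 72, 54 bp.

72 bp, 54 bp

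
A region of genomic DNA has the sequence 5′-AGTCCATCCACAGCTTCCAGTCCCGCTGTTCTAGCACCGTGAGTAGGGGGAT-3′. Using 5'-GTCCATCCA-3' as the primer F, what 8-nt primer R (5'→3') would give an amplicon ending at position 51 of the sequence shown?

The forward primer binds at positions 2–10; the product's 3' end on the top strand is position 51.
The reverse primer anneals to the top strand over positions 44–51, i.e. to TAGGGGGA.
Its sequence written 5'→3' is the reverse complement: TCCCCCTA.

5'-TCCCCCTA-3'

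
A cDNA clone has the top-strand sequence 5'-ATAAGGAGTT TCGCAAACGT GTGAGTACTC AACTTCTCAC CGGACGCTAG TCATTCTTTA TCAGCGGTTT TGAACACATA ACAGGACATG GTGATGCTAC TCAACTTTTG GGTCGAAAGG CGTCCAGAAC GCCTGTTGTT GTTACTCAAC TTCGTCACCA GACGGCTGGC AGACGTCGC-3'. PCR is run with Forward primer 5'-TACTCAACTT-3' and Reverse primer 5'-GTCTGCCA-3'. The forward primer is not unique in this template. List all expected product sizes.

149 bp, 77 bp, 32 bp

The forward primer TACTCAACTT matches the top strand at positions 26–35, 98–107, 143–152.
The reverse primer's reverse complement is TGGCAGAC, matching at positions 167–174.
Each forward site pairs with the reverse site to give a product ending at position 174: sizes 149, 77, 32 bp.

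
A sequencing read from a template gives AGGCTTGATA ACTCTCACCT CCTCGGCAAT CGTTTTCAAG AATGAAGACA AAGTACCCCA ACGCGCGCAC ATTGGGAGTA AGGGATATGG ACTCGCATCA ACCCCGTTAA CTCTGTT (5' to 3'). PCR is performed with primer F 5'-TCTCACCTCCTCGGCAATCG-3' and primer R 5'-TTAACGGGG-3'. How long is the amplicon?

Forward primer TCTCACCTCCTCGGCAATCG is found on the top strand at positions 13–32.
The reverse primer's reverse complement is CCCCGTTAA, which matches the template at positions 102–110.
Product length = (reverse-primer end) − (forward-primer start) + 1 = 110 − 13 + 1 = 98 bp.

98 bp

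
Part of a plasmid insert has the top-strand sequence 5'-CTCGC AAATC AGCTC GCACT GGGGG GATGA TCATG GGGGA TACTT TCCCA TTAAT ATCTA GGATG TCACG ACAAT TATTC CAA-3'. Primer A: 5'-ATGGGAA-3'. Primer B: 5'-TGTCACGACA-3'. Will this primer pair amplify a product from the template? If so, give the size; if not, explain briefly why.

Primer A (ATGGGAA) has reverse complement TTCCCAT, which matches the top strand at positions 45–51; primer A anneals to the top strand there with its 3' end pointing upstream toward position 45.
Primer B (TGTCACGACA) matches the top strand directly at positions 64–73; it anneals to the bottom strand with its 3' end pointing downstream toward position 73.
The 3' ends diverge (primer A extends toward position 1, primer B toward position 83), so the primers never converge on a shared product.

No product — the primers' 3' ends point away from each other.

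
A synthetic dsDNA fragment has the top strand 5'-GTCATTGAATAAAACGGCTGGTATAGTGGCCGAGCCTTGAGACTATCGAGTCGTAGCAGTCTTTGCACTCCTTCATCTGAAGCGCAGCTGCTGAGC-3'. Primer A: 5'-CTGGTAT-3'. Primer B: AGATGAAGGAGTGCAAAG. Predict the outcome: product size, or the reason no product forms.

Primer A (CTGGTAT) matches the top strand at positions 18–24; it acts as a forward primer.
Primer B's reverse complement is CTTTGCACTCCTTCATCT, matching the top strand at positions 61–78; it acts as a reverse primer.
The 3' ends face each other across positions 18–78, giving a 61 bp product.

Yes — a 61 bp product.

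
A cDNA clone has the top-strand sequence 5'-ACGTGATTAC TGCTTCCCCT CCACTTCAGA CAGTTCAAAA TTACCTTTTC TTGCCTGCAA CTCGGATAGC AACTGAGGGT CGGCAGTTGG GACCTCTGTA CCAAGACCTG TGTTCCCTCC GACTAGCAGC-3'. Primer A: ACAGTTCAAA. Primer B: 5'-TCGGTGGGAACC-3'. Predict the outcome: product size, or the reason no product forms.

Primer B (TCGGTGGGAACC) does not match the top strand, and its reverse complement GGTTCCCACCGA does not match either.
With no annealing site for primer B, no amplification occurs.

No product — primer B has no binding site in the template.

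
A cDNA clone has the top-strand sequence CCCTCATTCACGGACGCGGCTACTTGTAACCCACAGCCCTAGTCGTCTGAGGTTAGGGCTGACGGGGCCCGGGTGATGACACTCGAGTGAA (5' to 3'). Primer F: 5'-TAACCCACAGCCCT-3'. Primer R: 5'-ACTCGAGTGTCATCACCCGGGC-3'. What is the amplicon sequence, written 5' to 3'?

The forward primer matches the template at positions 27–40.
Taking the reverse complement of ACTCGAGTGTCATCACCCGGGC gives GCCCGGGTGATGACACTCGAGT, found at positions 67–88 on the template; the primer anneals here to the top strand with its 3' end pointing upstream.
The product is the template from position 27 through 88 (62 bp).

5'-TAACCCACAGCCCTAGTCGTCTGAGGTTAGGGCTGACGGGGCCCGGGTGATGACACTCGAGT-3'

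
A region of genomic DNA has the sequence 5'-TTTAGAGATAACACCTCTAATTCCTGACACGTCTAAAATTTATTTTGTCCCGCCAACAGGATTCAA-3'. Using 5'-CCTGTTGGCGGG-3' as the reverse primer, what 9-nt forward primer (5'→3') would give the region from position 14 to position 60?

5'-CCTCTAATT-3'

The reverse primer's reverse complement CCCGCCAACAGG matches the template at positions 49–60; the product starts at position 14.
The forward primer is identical to the top strand over positions 14–22: CCTCTAATT.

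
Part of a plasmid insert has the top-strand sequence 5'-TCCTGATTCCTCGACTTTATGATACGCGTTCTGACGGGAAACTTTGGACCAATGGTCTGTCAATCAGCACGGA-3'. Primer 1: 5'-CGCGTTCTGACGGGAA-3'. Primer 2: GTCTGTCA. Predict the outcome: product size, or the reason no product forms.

Primer 1 (CGCGTTCTGACGGGAA) matches the top strand at positions 25–40 (3' end points downstream).
Primer 2 (GTCTGTCA) also matches the top strand directly, at positions 55–62 — its reverse complement TGACAGAC is not present.
Both primers anneal to the bottom strand with 3' ends pointing the same way, so neither can prime synthesis back toward the other.

No product — both primers anneal to the same strand and extend in the same direction.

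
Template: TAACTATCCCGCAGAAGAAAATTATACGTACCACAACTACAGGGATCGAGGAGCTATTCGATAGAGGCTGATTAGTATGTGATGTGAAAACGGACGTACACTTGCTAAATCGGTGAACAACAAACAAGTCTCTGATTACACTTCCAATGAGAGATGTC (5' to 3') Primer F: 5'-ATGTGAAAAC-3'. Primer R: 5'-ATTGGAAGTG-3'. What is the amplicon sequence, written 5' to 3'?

The forward primer matches the template at positions 82–91.
Reverse complement of the reverse primer: CACTTCCAAT. This occurs on the top strand at positions 139–148.
The product is the template from position 82 through 148 (67 bp).

5'-ATGTGAAAACGGACGTACACTTGCTAAATCGGTGAACAACAAACAAGTCTCTGATTACACTTCCAAT-3'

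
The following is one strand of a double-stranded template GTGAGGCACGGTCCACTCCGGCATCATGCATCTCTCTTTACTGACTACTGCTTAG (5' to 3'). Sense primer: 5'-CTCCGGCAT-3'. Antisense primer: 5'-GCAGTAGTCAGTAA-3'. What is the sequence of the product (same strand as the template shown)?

5'-CTCCGGCATCATGCATCTCTCTTTACTGACTACTGC-3'

The forward primer matches the template at positions 16–24.
Reverse complement of the reverse primer: TTACTGACTACTGC. This occurs on the top strand at positions 38–51.
The product is the template from position 16 through 51 (36 bp).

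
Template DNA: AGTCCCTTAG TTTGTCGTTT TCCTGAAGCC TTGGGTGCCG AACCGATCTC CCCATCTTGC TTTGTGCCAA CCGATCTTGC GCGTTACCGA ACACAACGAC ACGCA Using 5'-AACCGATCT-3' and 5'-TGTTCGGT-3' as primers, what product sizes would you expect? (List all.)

The forward primer AACCGATCT matches the top strand at positions 41–49, 69–77.
The reverse primer's reverse complement is ACCGAACA, matching at positions 86–93.
Each forward site pairs with the reverse site to give a product ending at position 93: sizes 53, 25 bp.

53 bp, 25 bp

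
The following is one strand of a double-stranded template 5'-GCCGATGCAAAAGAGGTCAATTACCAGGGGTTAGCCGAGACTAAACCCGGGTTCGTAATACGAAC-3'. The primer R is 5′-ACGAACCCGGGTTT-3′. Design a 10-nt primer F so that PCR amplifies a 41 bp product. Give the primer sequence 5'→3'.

The reverse primer's reverse complement AAACCCGGGTTCGT matches the template at positions 43–56, so the product ends at position 56.
A 41 bp product then starts at position 56 − 41 + 1 = 16.
The forward primer is identical to the top strand there: GTCAATTACC.

5'-GTCAATTACC-3'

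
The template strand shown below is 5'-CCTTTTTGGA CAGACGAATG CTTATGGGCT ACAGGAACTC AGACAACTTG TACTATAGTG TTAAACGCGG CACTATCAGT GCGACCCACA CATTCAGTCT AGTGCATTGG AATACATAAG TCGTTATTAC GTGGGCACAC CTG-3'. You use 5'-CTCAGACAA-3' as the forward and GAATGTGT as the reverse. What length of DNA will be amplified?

58 bp

Scanning the template, CTCAGACAA occurs at positions 38–46; this primer anneals to the bottom strand there with its 3' end pointing downstream.
Taking the reverse complement of GAATGTGT gives ACACATTC, found at positions 88–95 on the template; the primer anneals here to the top strand with its 3' end pointing upstream.
The product runs from position 38 to position 95, so its length is 95 − 38 + 1 = 58 bp.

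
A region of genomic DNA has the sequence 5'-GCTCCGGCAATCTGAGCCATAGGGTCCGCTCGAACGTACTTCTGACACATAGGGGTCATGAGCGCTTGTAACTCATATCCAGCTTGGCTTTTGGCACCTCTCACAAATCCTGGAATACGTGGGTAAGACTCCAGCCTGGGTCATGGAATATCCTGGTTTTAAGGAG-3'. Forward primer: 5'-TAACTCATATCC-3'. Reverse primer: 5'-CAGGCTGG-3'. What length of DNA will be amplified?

The forward primer matches the template at positions 69–80.
Taking the reverse complement of CAGGCTGG gives CCAGCCTG, found at positions 131–138 on the template; the primer anneals here to the top strand with its 3' end pointing upstream.
Product length = (reverse-primer end) − (forward-primer start) + 1 = 138 − 69 + 1 = 70 bp.

70 bp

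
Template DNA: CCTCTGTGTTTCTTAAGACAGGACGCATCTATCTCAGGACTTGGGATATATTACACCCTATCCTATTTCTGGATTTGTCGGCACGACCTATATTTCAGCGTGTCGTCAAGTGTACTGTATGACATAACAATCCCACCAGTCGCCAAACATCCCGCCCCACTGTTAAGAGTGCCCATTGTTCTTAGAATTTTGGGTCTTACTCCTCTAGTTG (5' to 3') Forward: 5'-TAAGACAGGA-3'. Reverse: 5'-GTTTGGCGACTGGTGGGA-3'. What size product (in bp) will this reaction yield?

135 bp

Forward primer TAAGACAGGA is found on the top strand at positions 14–23.
Reverse complement of the reverse primer: TCCCACCAGTCGCCAAAC. This occurs on the top strand at positions 131–148.
Amplicon spans positions 14–148: 135 bp.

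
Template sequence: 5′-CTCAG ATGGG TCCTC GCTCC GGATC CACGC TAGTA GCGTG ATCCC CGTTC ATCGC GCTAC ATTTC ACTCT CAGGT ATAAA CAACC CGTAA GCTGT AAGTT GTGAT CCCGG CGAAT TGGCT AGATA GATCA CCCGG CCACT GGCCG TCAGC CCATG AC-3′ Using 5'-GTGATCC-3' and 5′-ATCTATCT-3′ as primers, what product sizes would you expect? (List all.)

The forward primer GTGATCC matches the top strand at positions 38–44, 101–107.
The reverse primer's reverse complement is AGATAGAT, matching at positions 121–128.
Each forward site pairs with the reverse site to give a product ending at position 128: sizes 91, 28 bp.

91 bp, 28 bp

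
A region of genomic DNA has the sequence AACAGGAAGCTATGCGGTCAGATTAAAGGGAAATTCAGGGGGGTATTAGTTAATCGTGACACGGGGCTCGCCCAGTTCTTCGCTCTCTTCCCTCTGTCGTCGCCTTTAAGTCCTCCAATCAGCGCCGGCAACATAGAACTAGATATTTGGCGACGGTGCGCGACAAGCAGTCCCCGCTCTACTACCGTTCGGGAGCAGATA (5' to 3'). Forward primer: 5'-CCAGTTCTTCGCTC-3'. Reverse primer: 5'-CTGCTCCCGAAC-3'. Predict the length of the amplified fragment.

127 bp

The forward primer matches the template at positions 72–85.
Taking the reverse complement of CTGCTCCCGAAC gives GTTCGGGAGCAG, found at positions 187–198 on the template; the primer anneals here to the top strand with its 3' end pointing upstream.
The product runs from position 72 to position 198, so its length is 198 − 72 + 1 = 127 bp.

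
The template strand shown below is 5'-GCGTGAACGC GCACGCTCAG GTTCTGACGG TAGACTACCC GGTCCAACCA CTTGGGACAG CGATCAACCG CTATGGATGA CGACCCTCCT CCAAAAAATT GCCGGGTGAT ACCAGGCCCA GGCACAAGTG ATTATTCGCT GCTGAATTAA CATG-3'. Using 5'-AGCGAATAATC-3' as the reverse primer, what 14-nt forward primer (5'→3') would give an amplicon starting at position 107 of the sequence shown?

5'-TGATACCAGGCCCA-3'

The reverse primer's reverse complement GATTATTCGCT matches the template at positions 130–140; the product starts at position 107.
The forward primer is identical to the top strand over positions 107–120: TGATACCAGGCCCA.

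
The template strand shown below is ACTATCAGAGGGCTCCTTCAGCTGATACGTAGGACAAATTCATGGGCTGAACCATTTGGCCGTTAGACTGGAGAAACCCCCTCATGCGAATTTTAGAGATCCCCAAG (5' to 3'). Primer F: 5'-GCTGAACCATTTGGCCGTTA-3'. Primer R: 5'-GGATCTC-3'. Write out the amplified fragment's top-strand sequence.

Forward primer GCTGAACCATTTGGCCGTTA is found on the top strand at positions 46–65.
Taking the reverse complement of GGATCTC gives GAGATCC, found at positions 96–102 on the template; the primer anneals here to the top strand with its 3' end pointing upstream.
The product is the template from position 46 through 102 (57 bp).

5'-GCTGAACCATTTGGCCGTTAGACTGGAGAAACCCCCTCATGCGAATTTTAGAGATCC-3'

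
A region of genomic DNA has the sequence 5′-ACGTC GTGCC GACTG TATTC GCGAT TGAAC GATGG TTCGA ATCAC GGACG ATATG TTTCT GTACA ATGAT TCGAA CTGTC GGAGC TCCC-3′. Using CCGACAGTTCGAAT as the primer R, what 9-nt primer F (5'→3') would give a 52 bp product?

5'-GATGGTTCG-3'

The reverse primer's reverse complement ATTCGAACTGTCGG matches the template at positions 69–82, so the product ends at position 82.
A 52 bp product then starts at position 82 − 52 + 1 = 31.
The forward primer is identical to the top strand there: GATGGTTCG.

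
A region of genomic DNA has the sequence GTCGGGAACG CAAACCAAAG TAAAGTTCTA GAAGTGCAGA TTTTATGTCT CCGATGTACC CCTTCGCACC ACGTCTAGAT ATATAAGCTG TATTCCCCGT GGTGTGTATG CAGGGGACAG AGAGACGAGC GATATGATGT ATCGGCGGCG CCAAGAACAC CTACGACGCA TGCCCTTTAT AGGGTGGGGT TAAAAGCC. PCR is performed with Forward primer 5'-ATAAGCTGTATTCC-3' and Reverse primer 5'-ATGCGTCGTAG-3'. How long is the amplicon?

89 bp

Forward primer ATAAGCTGTATTCC is found on the top strand at positions 83–96.
Reverse complement of the reverse primer: CTACGACGCAT. This occurs on the top strand at positions 161–171.
The product runs from position 83 to position 171, so its length is 171 − 83 + 1 = 89 bp.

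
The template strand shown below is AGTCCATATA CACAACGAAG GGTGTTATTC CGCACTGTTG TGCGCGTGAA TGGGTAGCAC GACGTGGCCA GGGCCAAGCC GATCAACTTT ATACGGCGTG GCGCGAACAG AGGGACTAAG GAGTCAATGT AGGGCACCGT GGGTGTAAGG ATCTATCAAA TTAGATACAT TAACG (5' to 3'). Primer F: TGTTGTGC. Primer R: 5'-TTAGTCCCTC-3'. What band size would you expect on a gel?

84 bp

Forward primer TGTTGTGC is found on the top strand at positions 36–43.
Reverse complement of the reverse primer: GAGGGACTAA. This occurs on the top strand at positions 110–119.
Amplicon spans positions 36–119: 84 bp.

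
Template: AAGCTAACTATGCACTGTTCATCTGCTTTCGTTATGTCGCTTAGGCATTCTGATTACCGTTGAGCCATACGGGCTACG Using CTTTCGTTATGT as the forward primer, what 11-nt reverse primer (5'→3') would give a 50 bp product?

5'-AGCCCGTATGG-3'

The forward primer binds at positions 26–37, so a 50 bp product ends at position 26 + 50 − 1 = 75.
The reverse primer anneals to the top strand over positions 65–75, i.e. to CCATACGGGCT.
Its sequence written 5'→3' is the reverse complement: AGCCCGTATGG.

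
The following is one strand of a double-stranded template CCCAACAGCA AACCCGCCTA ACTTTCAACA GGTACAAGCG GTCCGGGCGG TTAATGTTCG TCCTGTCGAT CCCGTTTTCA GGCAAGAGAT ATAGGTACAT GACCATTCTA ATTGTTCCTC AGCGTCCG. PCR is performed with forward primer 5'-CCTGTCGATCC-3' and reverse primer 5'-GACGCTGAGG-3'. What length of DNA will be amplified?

Forward primer CCTGTCGATCC is found on the top strand at positions 62–72.
Taking the reverse complement of GACGCTGAGG gives CCTCAGCGTC, found at positions 117–126 on the template; the primer anneals here to the top strand with its 3' end pointing upstream.
The product runs from position 62 to position 126, so its length is 126 − 62 + 1 = 65 bp.

65 bp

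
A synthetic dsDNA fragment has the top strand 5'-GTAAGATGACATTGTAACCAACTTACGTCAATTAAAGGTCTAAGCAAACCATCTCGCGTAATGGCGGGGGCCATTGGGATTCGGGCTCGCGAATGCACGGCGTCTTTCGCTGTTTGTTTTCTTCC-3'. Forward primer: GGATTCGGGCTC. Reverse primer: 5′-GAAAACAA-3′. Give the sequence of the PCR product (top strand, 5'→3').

Forward primer GGATTCGGGCTC is found on the top strand at positions 77–88.
The reverse primer's reverse complement is TTGTTTTC, which matches the template at positions 114–121.
The product is the template from position 77 through 121 (45 bp).

5'-GGATTCGGGCTCGCGAATGCACGGCGTCTTTCGCTGTTTGTTTTC-3'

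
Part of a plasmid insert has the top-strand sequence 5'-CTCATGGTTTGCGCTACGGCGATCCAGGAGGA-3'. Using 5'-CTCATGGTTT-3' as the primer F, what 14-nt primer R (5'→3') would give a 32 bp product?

5'-TCCTCCTGGATCGC-3'

The forward primer binds at positions 1–10, so a 32 bp product ends at position 1 + 32 − 1 = 32.
The reverse primer anneals to the top strand over positions 19–32, i.e. to GCGATCCAGGAGGA.
Its sequence written 5'→3' is the reverse complement: TCCTCCTGGATCGC.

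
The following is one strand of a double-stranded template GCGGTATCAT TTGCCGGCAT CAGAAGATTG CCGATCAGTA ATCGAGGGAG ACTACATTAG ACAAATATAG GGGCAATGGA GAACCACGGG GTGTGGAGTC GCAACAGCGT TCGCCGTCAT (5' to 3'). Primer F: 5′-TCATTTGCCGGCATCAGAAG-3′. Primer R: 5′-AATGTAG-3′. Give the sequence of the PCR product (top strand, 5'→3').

5'-TCATTTGCCGGCATCAGAAGATTGCCGATCAGTAATCGAGGGAGACTACATT-3'

Scanning the template, TCATTTGCCGGCATCAGAAG occurs at positions 7–26; this primer anneals to the bottom strand there with its 3' end pointing downstream.
Taking the reverse complement of AATGTAG gives CTACATT, found at positions 52–58 on the template; the primer anneals here to the top strand with its 3' end pointing upstream.
The product is the template from position 7 through 58 (52 bp).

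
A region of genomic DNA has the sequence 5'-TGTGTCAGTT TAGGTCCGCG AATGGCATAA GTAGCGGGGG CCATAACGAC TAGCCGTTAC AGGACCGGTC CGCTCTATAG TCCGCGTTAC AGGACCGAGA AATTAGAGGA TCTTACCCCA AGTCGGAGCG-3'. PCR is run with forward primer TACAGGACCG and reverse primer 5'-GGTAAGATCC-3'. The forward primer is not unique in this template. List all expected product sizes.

60 bp, 30 bp

The forward primer TACAGGACCG matches the top strand at positions 58–67, 88–97.
The reverse primer's reverse complement is GGATCTTACC, matching at positions 108–117.
Each forward site pairs with the reverse site to give a product ending at position 117: sizes 60, 30 bp.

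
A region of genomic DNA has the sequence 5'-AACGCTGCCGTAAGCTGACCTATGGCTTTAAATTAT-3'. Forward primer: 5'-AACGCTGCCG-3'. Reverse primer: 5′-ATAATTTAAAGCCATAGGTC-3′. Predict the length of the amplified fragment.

Scanning the template, AACGCTGCCG occurs at positions 1–10; this primer anneals to the bottom strand there with its 3' end pointing downstream.
The reverse primer's reverse complement is GACCTATGGCTTTAAATTAT, which matches the template at positions 17–36.
The product runs from position 1 to position 36, so its length is 36 − 1 + 1 = 36 bp.

36 bp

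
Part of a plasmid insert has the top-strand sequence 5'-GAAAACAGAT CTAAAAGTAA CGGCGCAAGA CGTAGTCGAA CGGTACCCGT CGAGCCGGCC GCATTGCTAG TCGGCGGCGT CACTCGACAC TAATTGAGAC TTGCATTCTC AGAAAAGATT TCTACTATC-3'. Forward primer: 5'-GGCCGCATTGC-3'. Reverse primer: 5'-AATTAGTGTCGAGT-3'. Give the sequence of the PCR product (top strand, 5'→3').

5'-GGCCGCATTGCTAGTCGGCGGCGTCACTCGACACTAATT-3'

Forward primer GGCCGCATTGC is found on the top strand at positions 57–67.
The reverse primer's reverse complement is ACTCGACACTAATT, which matches the template at positions 82–95.
The product is the template from position 57 through 95 (39 bp).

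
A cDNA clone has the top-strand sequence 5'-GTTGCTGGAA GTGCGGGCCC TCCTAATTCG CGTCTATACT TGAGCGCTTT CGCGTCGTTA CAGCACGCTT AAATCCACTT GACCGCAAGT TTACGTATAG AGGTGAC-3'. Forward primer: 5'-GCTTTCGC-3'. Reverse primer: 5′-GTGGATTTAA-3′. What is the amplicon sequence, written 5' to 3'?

5'-GCTTTCGCGTCGTTACAGCACGCTTAAATCCAC-3'

Scanning the template, GCTTTCGC occurs at positions 46–53; this primer anneals to the bottom strand there with its 3' end pointing downstream.
The reverse primer's reverse complement is TTAAATCCAC, which matches the template at positions 69–78.
The product is the template from position 46 through 78 (33 bp).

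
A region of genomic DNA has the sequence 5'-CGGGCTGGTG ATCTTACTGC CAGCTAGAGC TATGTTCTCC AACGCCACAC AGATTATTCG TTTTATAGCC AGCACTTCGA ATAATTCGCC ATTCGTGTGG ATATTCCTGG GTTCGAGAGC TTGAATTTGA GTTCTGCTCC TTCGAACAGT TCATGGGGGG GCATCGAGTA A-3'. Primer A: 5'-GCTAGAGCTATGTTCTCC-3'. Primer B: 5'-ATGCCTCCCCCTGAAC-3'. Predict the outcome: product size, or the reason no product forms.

Primer B (ATGCCTCCCCCTGAAC) does not match the top strand, and its reverse complement GTTCAGGGGGAGGCAT does not match either.
With no annealing site for primer B, no amplification occurs.

No product — primer B has no binding site in the template.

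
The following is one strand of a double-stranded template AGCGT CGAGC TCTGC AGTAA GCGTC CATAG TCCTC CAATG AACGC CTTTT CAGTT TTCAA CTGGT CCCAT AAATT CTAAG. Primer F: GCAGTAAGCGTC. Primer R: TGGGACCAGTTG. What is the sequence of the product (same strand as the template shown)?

Forward primer GCAGTAAGCGTC is found on the top strand at positions 14–25.
Reverse complement of the reverse primer: CAACTGGTCCCA. This occurs on the top strand at positions 58–69.
The product is the template from position 14 through 69 (56 bp).

5'-GCAGTAAGCGTCCATAGTCCTCCAATGAACGCCTTTTCAGTTTTCAACTGGTCCCA-3'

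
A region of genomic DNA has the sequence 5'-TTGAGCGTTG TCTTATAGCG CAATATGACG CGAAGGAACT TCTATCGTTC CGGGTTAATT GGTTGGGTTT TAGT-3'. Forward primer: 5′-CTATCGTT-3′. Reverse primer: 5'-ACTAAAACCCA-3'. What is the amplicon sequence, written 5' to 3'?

5'-CTATCGTTCCGGGTTAATTGGTTGGGTTTTAGT-3'

The forward primer matches the template at positions 42–49.
Taking the reverse complement of ACTAAAACCCA gives TGGGTTTTAGT, found at positions 64–74 on the template; the primer anneals here to the top strand with its 3' end pointing upstream.
The product is the template from position 42 through 74 (33 bp).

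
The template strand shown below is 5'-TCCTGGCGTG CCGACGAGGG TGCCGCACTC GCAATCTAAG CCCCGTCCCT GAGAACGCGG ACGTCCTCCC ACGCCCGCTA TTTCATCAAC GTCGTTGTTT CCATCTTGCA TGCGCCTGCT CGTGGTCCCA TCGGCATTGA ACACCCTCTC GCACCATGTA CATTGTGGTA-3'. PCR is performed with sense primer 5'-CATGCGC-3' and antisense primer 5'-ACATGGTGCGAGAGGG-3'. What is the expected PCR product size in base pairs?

The forward primer matches the template at positions 109–115.
Taking the reverse complement of ACATGGTGCGAGAGGG gives CCCTCTCGCACCATGT, found at positions 144–159 on the template; the primer anneals here to the top strand with its 3' end pointing upstream.
Amplicon spans positions 109–159: 51 bp.

51 bp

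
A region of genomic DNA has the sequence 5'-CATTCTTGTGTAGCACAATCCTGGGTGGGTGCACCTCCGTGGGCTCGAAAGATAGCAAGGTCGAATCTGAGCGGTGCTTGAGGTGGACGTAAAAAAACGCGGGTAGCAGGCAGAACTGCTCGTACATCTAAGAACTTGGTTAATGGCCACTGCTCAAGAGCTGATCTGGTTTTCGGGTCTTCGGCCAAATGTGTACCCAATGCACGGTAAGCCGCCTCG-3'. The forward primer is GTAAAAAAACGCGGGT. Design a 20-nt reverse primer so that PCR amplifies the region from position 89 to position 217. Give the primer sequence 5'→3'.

The product's 3' end on the top strand is position 217.
The reverse primer anneals to the top strand over positions 198–217, i.e. to CAATGCACGGTAAGCCGCCT.
Its sequence written 5'→3' is the reverse complement: AGGCGGCTTACCGTGCATTG.

5'-AGGCGGCTTACCGTGCATTG-3'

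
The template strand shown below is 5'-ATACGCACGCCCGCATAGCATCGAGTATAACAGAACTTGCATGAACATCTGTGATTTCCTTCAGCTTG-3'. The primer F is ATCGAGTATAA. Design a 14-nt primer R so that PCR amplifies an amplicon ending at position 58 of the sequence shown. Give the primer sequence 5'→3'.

The forward primer binds at positions 20–30; the product's 3' end on the top strand is position 58.
The reverse primer anneals to the top strand over positions 45–58, i.e. to ACATCTGTGATTTC.
Its sequence written 5'→3' is the reverse complement: GAAATCACAGATGT.

5'-GAAATCACAGATGT-3'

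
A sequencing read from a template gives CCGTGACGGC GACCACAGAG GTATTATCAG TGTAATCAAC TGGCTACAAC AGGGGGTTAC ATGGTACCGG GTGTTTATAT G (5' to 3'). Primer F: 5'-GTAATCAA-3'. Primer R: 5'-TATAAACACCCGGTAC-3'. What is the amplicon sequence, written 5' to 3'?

5'-GTAATCAACTGGCTACAACAGGGGGTTACATGGTACCGGGTGTTTATA-3'

Forward primer GTAATCAA is found on the top strand at positions 32–39.
The reverse primer's reverse complement is GTACCGGGTGTTTATA, which matches the template at positions 64–79.
The product is the template from position 32 through 79 (48 bp).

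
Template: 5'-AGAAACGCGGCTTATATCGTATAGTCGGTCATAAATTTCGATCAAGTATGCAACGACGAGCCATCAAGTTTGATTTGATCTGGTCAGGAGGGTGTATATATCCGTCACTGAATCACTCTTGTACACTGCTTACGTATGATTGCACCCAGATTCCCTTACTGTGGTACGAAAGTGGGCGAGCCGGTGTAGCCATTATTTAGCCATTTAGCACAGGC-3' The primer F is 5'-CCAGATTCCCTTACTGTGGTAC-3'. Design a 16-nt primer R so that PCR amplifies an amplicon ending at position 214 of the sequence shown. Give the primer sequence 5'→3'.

The forward primer binds at positions 146–167; the product's 3' end on the top strand is position 214.
The reverse primer anneals to the top strand over positions 199–214, i.e. to AGCCATTTAGCACAGG.
Its sequence written 5'→3' is the reverse complement: CCTGTGCTAAATGGCT.

5'-CCTGTGCTAAATGGCT-3'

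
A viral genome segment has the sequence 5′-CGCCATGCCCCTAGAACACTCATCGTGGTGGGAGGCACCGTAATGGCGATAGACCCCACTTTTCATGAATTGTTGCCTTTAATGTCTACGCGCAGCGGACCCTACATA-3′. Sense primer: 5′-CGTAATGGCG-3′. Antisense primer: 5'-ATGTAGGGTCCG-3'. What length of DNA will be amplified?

69 bp

Forward primer CGTAATGGCG is found on the top strand at positions 39–48.
Reverse complement of the reverse primer: CGGACCCTACAT. This occurs on the top strand at positions 96–107.
Product length = (reverse-primer end) − (forward-primer start) + 1 = 107 − 39 + 1 = 69 bp.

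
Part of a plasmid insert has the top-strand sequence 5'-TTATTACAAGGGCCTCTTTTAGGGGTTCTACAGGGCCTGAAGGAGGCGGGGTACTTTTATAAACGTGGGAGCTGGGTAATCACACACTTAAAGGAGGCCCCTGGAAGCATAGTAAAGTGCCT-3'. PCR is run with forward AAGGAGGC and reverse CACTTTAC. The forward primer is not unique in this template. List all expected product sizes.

80 bp, 29 bp

The forward primer AAGGAGGC matches the top strand at positions 40–47, 91–98.
The reverse primer's reverse complement is GTAAAGTG, matching at positions 112–119.
Each forward site pairs with the reverse site to give a product ending at position 119: sizes 80, 29 bp.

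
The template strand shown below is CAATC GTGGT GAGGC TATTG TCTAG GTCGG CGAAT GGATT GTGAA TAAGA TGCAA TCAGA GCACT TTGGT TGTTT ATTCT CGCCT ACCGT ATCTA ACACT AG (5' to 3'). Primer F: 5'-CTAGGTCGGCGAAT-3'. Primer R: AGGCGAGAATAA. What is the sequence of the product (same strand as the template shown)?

5'-CTAGGTCGGCGAATGGATTGTGAATAAGATGCAATCAGAGCACTTTGGTTGTTTATTCTCGCCT-3'

The forward primer matches the template at positions 22–35.
The reverse primer's reverse complement is TTATTCTCGCCT, which matches the template at positions 74–85.
The product is the template from position 22 through 85 (64 bp).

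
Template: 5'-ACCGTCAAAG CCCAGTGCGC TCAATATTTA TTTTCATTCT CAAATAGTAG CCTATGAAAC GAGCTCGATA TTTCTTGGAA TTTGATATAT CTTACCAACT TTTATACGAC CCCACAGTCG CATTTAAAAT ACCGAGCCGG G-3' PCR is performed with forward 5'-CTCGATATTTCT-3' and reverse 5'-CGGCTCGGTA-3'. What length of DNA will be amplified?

76 bp

Scanning the template, CTCGATATTTCT occurs at positions 64–75; this primer anneals to the bottom strand there with its 3' end pointing downstream.
The reverse primer's reverse complement is TACCGAGCCG, which matches the template at positions 130–139.
Product length = (reverse-primer end) − (forward-primer start) + 1 = 139 − 64 + 1 = 76 bp.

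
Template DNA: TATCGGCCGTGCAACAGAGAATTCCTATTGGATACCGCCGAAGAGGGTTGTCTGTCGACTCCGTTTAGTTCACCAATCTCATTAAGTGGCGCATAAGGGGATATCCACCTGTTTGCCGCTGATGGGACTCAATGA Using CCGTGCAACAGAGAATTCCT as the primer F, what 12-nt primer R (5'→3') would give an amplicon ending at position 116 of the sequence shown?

5'-GCAAACAGGTGG-3'

The forward primer binds at positions 7–26; the product's 3' end on the top strand is position 116.
The reverse primer anneals to the top strand over positions 105–116, i.e. to CCACCTGTTTGC.
Its sequence written 5'→3' is the reverse complement: GCAAACAGGTGG.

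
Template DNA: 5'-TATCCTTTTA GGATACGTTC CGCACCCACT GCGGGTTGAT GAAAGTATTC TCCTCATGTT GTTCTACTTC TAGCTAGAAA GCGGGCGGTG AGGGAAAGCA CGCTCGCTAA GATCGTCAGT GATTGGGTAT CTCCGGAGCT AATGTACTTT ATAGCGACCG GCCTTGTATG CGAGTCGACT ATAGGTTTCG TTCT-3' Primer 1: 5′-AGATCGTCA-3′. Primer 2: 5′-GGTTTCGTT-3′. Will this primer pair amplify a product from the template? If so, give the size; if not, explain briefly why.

Primer 1 (AGATCGTCA) matches the top strand at positions 110–118 (3' end points downstream).
Primer 2 (GGTTTCGTT) also matches the top strand directly, at positions 184–192 — its reverse complement AACGAAACC is not present.
Both primers anneal to the bottom strand with 3' ends pointing the same way, so neither can prime synthesis back toward the other.

No product — both primers anneal to the same strand and extend in the same direction.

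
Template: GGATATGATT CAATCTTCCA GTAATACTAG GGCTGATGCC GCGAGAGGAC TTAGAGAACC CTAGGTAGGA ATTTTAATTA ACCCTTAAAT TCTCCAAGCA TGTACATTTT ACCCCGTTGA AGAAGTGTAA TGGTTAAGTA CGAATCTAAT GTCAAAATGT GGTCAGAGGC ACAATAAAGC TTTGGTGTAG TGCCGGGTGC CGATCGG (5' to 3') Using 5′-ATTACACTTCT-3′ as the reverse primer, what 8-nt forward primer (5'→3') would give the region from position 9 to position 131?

The reverse primer's reverse complement AGAAGTGTAAT matches the template at positions 121–131; the product starts at position 9.
The forward primer is identical to the top strand over positions 9–16: TTCAATCT.

5'-TTCAATCT-3'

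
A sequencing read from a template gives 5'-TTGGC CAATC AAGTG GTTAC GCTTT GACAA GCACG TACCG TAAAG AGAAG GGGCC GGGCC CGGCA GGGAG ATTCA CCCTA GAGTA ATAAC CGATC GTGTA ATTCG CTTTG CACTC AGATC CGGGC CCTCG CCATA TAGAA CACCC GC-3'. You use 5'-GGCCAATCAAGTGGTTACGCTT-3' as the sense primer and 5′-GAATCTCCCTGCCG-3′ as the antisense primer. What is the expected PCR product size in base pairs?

Forward primer GGCCAATCAAGTGGTTACGCTT is found on the top strand at positions 3–24.
Taking the reverse complement of GAATCTCCCTGCCG gives CGGCAGGGAGATTC, found at positions 61–74 on the template; the primer anneals here to the top strand with its 3' end pointing upstream.
The product runs from position 3 to position 74, so its length is 74 − 3 + 1 = 72 bp.

72 bp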